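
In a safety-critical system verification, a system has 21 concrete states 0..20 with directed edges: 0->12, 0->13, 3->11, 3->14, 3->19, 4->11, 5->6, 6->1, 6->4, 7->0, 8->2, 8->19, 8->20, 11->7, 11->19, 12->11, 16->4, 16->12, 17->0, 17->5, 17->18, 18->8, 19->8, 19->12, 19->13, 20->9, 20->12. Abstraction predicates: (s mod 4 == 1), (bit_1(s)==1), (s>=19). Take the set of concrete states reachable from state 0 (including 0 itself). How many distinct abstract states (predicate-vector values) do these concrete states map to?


BFS from 0:
Concrete reachable: {0, 2, 7, 8, 9, 11, 12, 13, 19, 20}
Abstract via predicates (s mod 4 == 1), (bit_1(s)==1), (s>=19):
  (0,0,0) <- {0, 8, 12}
  (0,0,1) <- {20}
  (0,1,0) <- {2, 7, 11}
  (0,1,1) <- {19}
  (1,0,0) <- {9, 13}
Distinct abstract states = 5

5


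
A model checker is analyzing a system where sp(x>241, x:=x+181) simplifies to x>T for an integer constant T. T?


Formula: sp(P, x:=E) = exists old_x. (x = E[old_x/x]) AND P[old_x/x] (old_x is the value of x before the assignment; eliminate old_x by solving x = E[old_x/x] for old_x)
Step 1: Precondition P: x>241, i.e. old_x > 241
Step 2: Assignment gives x = old_x + 181, so old_x = x - 181
Step 3: Substitute into P: x - 181 > 241
Step 4: Simplify: x > 241+181 = 422

422


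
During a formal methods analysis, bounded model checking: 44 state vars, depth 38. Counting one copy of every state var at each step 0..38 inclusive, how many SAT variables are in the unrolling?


BMC unrolls to depth k, creating one copy of each state var for steps 0..k.
Step count = 38 + 1 = 39 (steps 0 through 38)
Vars per step = 44
Total = 44 * 39 = 1716

1716


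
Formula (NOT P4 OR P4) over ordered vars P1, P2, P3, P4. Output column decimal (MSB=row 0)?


Formula: (NOT P4 OR P4) over P1, P2, P3, P4 (16 rows)
Evaluate each row (bits = P1,P2,P3,P4, MSB first):
  row 0 [0000]: (NOT 0 OR 0) -> 1
  row 1 [0001]: (NOT 1 OR 1) -> 1
  row 2 [0010]: (NOT 0 OR 0) -> 1
  row 3 [0011]: (NOT 1 OR 1) -> 1
  row 4 [0100]: (NOT 0 OR 0) -> 1
  row 5 [0101]: (NOT 1 OR 1) -> 1
  row 6 [0110]: (NOT 0 OR 0) -> 1
  row 7 [0111]: (NOT 1 OR 1) -> 1
  row 8 [1000]: (NOT 0 OR 0) -> 1
  row 9 [1001]: (NOT 1 OR 1) -> 1
  row 10 [1010]: (NOT 0 OR 0) -> 1
  row 11 [1011]: (NOT 1 OR 1) -> 1
  row 12 [1100]: (NOT 0 OR 0) -> 1
  row 13 [1101]: (NOT 1 OR 1) -> 1
  row 14 [1110]: (NOT 0 OR 0) -> 1
  row 15 [1111]: (NOT 1 OR 1) -> 1
Full result column, 4 rows per line (P1,P2 fixed per line; P3,P4 runs 00..11 left to right):
  rows 0-3 [P1,P2=00]: 1111  = hex F
  rows 4-7 [P1,P2=01]: 1111  = hex F
  rows 8-11 [P1,P2=10]: 1111  = hex F
  rows 12-15 [P1,P2=11]: 1111  = hex F
Output column (row 0 .. row 15) = 1111111111111111
Output column grouped in 4s = 1111 1111 1111 1111 = 0xFFFF
Convert to decimal digit by digit (value = value*16 + digit):
  F -> 15
  15*16 + 15 (F) = 255
  255*16 + 15 (F) = 4095
  4095*16 + 15 (F) = 65535
Decimal = 65535

65535


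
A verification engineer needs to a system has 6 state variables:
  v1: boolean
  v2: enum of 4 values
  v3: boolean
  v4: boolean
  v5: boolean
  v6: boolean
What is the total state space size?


State space = product of domain sizes of all variables.
Domain sizes:
  v1 (boolean): 2
  v2 (enum of 4 values): 4
  v3 (boolean): 2
  v4 (boolean): 2
  v5 (boolean): 2
  v6 (boolean): 2
Product = 2 * 4 * 2 * 2 * 2 * 2 = 128

128


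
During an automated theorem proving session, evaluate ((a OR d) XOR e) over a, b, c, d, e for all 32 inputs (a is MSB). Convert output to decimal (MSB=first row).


Formula: ((a OR d) XOR e) over a, b, c, d, e (32 rows)
Evaluate each row (bits = a,b,c,d,e, MSB first):
  row 0 [00000]: ((0 OR 0) XOR 0) -> 0
  row 1 [00001]: ((0 OR 0) XOR 1) -> 1
  row 2 [00010]: ((0 OR 1) XOR 0) -> 1
  row 3 [00011]: ((0 OR 1) XOR 1) -> 0
  row 4 [00100]: ((0 OR 0) XOR 0) -> 0
  row 5 [00101]: ((0 OR 0) XOR 1) -> 1
  row 6 [00110]: ((0 OR 1) XOR 0) -> 1
  row 7 [00111]: ((0 OR 1) XOR 1) -> 0
  row 8 [01000]: ((0 OR 0) XOR 0) -> 0
  row 9 [01001]: ((0 OR 0) XOR 1) -> 1
  row 10 [01010]: ((0 OR 1) XOR 0) -> 1
  row 11 [01011]: ((0 OR 1) XOR 1) -> 0
  row 12 [01100]: ((0 OR 0) XOR 0) -> 0
  row 13 [01101]: ((0 OR 0) XOR 1) -> 1
  row 14 [01110]: ((0 OR 1) XOR 0) -> 1
  row 15 [01111]: ((0 OR 1) XOR 1) -> 0
  row 16 [10000]: ((1 OR 0) XOR 0) -> 1
  row 17 [10001]: ((1 OR 0) XOR 1) -> 0
  row 18 [10010]: ((1 OR 1) XOR 0) -> 1
  row 19 [10011]: ((1 OR 1) XOR 1) -> 0
  row 20 [10100]: ((1 OR 0) XOR 0) -> 1
  row 21 [10101]: ((1 OR 0) XOR 1) -> 0
  row 22 [10110]: ((1 OR 1) XOR 0) -> 1
  row 23 [10111]: ((1 OR 1) XOR 1) -> 0
  row 24 [11000]: ((1 OR 0) XOR 0) -> 1
  row 25 [11001]: ((1 OR 0) XOR 1) -> 0
  row 26 [11010]: ((1 OR 1) XOR 0) -> 1
  row 27 [11011]: ((1 OR 1) XOR 1) -> 0
  row 28 [11100]: ((1 OR 0) XOR 0) -> 1
  row 29 [11101]: ((1 OR 0) XOR 1) -> 0
  row 30 [11110]: ((1 OR 1) XOR 0) -> 1
  row 31 [11111]: ((1 OR 1) XOR 1) -> 0
Full result column, 4 rows per line (a,b,c fixed per line; d,e runs 00..11 left to right):
  rows 0-3 [a,b,c=000]: 0110  = hex 6
  rows 4-7 [a,b,c=001]: 0110  = hex 6
  rows 8-11 [a,b,c=010]: 0110  = hex 6
  rows 12-15 [a,b,c=011]: 0110  = hex 6
  rows 16-19 [a,b,c=100]: 1010  = hex A
  rows 20-23 [a,b,c=101]: 1010  = hex A
  rows 24-27 [a,b,c=110]: 1010  = hex A
  rows 28-31 [a,b,c=111]: 1010  = hex A
Output column (row 0 .. row 31) = 01100110011001101010101010101010
Output column grouped in 4s = 0110 0110 0110 0110 1010 1010 1010 1010 = 0x6666AAAA
Convert to decimal digit by digit (value = value*16 + digit):
  6 -> 6
  6*16 + 6 = 102
  102*16 + 6 = 1638
  1638*16 + 6 = 26214
  26214*16 + 10 (A) = 419434
  419434*16 + 10 (A) = 6710954
  6710954*16 + 10 (A) = 107375274
  107375274*16 + 10 (A) = 1718004394
Decimal = 1718004394

1718004394


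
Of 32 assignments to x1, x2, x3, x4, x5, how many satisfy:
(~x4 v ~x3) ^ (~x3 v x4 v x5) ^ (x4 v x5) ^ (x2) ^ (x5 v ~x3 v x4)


CNF with 5 clauses over 5 vars (32 assignments).
An assignment satisfies CNF iff every clause has >=1 true literal.
Check each row (bits = x1,x2,x3,x4,x5; clause T/F shown):
  row 0 [00000]: clauses=TTFFT -> 0
  row 1 [00001]: clauses=TTTFT -> 0
  row 2 [00010]: clauses=TTTFT -> 0
  row 3 [00011]: clauses=TTTFT -> 0
  row 4 [00100]: clauses=TFFFF -> 0
  row 5 [00101]: clauses=TTTFT -> 0
  row 6 [00110]: clauses=FTTFT -> 0
  row 7 [00111]: clauses=FTTFT -> 0
  row 8 [01000]: clauses=TTFTT -> 0
  row 9 [01001]: clauses=TTTTT -> 1
  row 10 [01010]: clauses=TTTTT -> 1
  row 11 [01011]: clauses=TTTTT -> 1
  row 12 [01100]: clauses=TFFTF -> 0
  row 13 [01101]: clauses=TTTTT -> 1
  row 14 [01110]: clauses=FTTTT -> 0
  row 15 [01111]: clauses=FTTTT -> 0
  row 16 [10000]: clauses=TTFFT -> 0
  row 17 [10001]: clauses=TTTFT -> 0
  row 18 [10010]: clauses=TTTFT -> 0
  row 19 [10011]: clauses=TTTFT -> 0
  row 20 [10100]: clauses=TFFFF -> 0
  row 21 [10101]: clauses=TTTFT -> 0
  row 22 [10110]: clauses=FTTFT -> 0
  row 23 [10111]: clauses=FTTFT -> 0
  row 24 [11000]: clauses=TTFTT -> 0
  row 25 [11001]: clauses=TTTTT -> 1
  row 26 [11010]: clauses=TTTTT -> 1
  row 27 [11011]: clauses=TTTTT -> 1
  row 28 [11100]: clauses=TFFTF -> 0
  row 29 [11101]: clauses=TTTTT -> 1
  row 30 [11110]: clauses=FTTTT -> 0
  row 31 [11111]: clauses=FTTTT -> 0
Full result column, 8 rows per line (x1,x2 fixed per line; x3,x4,x5 runs 000..111 left to right):
  rows 0-7 [x1,x2=00]: 00000000  (ones: 0)
  rows 8-15 [x1,x2=01]: 01110100  (ones: 4)
  rows 16-23 [x1,x2=10]: 00000000  (ones: 0)
  rows 24-31 [x1,x2=11]: 01110100  (ones: 4)
Satisfying assignments = 0+4+0+4 = 8

8


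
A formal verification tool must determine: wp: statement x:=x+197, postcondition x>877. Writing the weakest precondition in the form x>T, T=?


Formula: wp(x:=E, P) = P[E/x] (substitute E for x in postcondition)
Step 1: Postcondition: x>877
Step 2: Substitute x+197 for x: x+197>877
Step 3: Solve for x: x > 877-197 = 680

680


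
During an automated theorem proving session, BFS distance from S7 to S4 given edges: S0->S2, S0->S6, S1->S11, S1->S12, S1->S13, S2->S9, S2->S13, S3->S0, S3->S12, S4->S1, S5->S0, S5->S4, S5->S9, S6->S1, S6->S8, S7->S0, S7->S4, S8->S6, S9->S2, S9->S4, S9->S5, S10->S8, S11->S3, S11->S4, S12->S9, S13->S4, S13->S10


BFS layer-by-layer from S7:
  dist 0: {S7}
  dist 1: {S0, S4}
  -> S4 reached at distance 1
Shortest path length = 1

1


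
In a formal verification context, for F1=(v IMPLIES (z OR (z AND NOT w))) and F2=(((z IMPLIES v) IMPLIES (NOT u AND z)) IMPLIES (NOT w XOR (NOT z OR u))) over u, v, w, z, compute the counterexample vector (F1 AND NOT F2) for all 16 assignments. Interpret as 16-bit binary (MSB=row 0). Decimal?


F1 = (v IMPLIES (z OR (z AND NOT w)))
F2 = (((z IMPLIES v) IMPLIES (NOT u AND z)) IMPLIES (NOT w XOR (NOT z OR u)))
Counterexample to F1=>F2 is where F1=1 and F2=0.
Evaluate each row (bits = u,v,w,z, MSB first):
  row 0 [0000]: F1=1 F2=1 -> F1&~F2 -> 0
  row 1 [0001]: F1=1 F2=1 -> F1&~F2 -> 0
  row 2 [0010]: F1=1 F2=1 -> F1&~F2 -> 0
  row 3 [0011]: F1=1 F2=0 -> F1&~F2 -> 1
  row 4 [0100]: F1=0 F2=1 -> F1&~F2 -> 0
  row 5 [0101]: F1=1 F2=1 -> F1&~F2 -> 0
  row 6 [0110]: F1=0 F2=1 -> F1&~F2 -> 0
  row 7 [0111]: F1=1 F2=0 -> F1&~F2 -> 1
  row 8 [1000]: F1=1 F2=1 -> F1&~F2 -> 0
  row 9 [1001]: F1=1 F2=0 -> F1&~F2 -> 1
  row 10 [1010]: F1=1 F2=1 -> F1&~F2 -> 0
  row 11 [1011]: F1=1 F2=1 -> F1&~F2 -> 0
  row 12 [1100]: F1=0 F2=1 -> F1&~F2 -> 0
  row 13 [1101]: F1=1 F2=1 -> F1&~F2 -> 0
  row 14 [1110]: F1=0 F2=1 -> F1&~F2 -> 0
  row 15 [1111]: F1=1 F2=1 -> F1&~F2 -> 0
Full result column, 4 rows per line (u,v fixed per line; w,z runs 00..11 left to right):
  rows 0-3 [u,v=00]: 0001  = hex 1
  rows 4-7 [u,v=01]: 0001  = hex 1
  rows 8-11 [u,v=10]: 0100  = hex 4
  rows 12-15 [u,v=11]: 0000  = hex 0
Counterexample vector (row 0 .. row 15) = 0001000101000000
Output column grouped in 4s = 0001 0001 0100 0000 = 0x1140
Convert to decimal digit by digit (value = value*16 + digit):
  1 -> 1
  1*16 + 1 = 17
  17*16 + 4 = 276
  276*16 + 0 = 4416
Decimal = 4416

4416


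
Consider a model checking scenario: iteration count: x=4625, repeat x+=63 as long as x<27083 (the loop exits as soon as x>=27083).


Step 1: x goes from 4625 toward 27083 by 63; the body runs while x<27083, so iterations = ceil((bound-start)/step)
Step 2: Distance=22458
Step 3: ceil(22458/63)=357

357


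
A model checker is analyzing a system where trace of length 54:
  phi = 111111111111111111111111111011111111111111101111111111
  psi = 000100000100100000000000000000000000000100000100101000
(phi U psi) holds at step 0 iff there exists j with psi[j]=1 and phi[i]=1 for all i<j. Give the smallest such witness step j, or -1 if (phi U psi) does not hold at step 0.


(phi U psi) at 0: need smallest j with psi[j]=1 and phi[i]=1 for all i in [0,j).
Scan from step 0:
  step 0: phi=1, psi=0 -> continue
  step 1: phi=1, psi=0 -> continue
  step 2: phi=1, psi=0 -> continue
  step 3: psi=1 and phi held for [0,3) -> witness found
Witness step = 3

3


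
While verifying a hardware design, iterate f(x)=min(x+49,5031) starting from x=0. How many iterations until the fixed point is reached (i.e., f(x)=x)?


Step 1: x=0, cap=5031, increment=49
Step 2: x grows by 49 each step until capped at 5031; fixed point is x=5031
Step 3: iterations = ceil(5031/49) = 103

103


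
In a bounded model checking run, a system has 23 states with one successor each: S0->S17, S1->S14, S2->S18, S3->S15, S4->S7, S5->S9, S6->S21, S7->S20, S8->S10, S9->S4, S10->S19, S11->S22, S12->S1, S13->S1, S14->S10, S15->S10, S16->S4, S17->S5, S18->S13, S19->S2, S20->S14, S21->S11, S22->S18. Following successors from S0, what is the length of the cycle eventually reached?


Trace from S0 until a state repeats:
  S0 -> S17 -> S5 -> S9 -> S4 -> S7 -> S20 -> S14 -> S10 -> S19 -> S2 -> S18 -> S13 -> S1 -> S14
S14 first seen at step 7, revisited at step 14.
Cycle length = 14 - 7 = 7

7


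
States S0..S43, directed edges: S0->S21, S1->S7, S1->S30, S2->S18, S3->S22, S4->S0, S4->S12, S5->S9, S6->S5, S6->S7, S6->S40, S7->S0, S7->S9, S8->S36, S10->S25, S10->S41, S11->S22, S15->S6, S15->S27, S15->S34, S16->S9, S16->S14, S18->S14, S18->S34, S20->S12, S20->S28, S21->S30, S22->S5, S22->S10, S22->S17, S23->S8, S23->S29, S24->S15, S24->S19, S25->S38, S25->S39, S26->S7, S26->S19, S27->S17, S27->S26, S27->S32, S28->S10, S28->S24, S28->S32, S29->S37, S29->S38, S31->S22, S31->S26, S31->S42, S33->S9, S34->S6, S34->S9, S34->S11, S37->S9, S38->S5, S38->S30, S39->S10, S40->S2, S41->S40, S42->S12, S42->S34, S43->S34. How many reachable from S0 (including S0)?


BFS from S0:
  layer 0: {S0}
  layer 1: {S21}
  layer 2: {S30}
Reachable set: {S0, S21, S30}
Count = 3

3


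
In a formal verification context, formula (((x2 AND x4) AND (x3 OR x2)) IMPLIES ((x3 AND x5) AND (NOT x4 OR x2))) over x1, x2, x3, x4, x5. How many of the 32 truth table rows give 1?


Formula: (((x2 AND x4) AND (x3 OR x2)) IMPLIES ((x3 AND x5) AND (NOT x4 OR x2))) over 5 vars (32 rows)
Evaluate each row (x1, x2, x3, x4, x5 as bits, MSB first):
  row 0 [00000]: (((0 AND 0) AND (0 OR 0)) IMPLIES ((0 AND 0) AND (NOT 0 OR 0))) -> 1
  row 1 [00001]: (((0 AND 0) AND (0 OR 0)) IMPLIES ((0 AND 1) AND (NOT 0 OR 0))) -> 1
  row 2 [00010]: (((0 AND 1) AND (0 OR 0)) IMPLIES ((0 AND 0) AND (NOT 1 OR 0))) -> 1
  row 3 [00011]: (((0 AND 1) AND (0 OR 0)) IMPLIES ((0 AND 1) AND (NOT 1 OR 0))) -> 1
  row 4 [00100]: (((0 AND 0) AND (1 OR 0)) IMPLIES ((1 AND 0) AND (NOT 0 OR 0))) -> 1
  row 5 [00101]: (((0 AND 0) AND (1 OR 0)) IMPLIES ((1 AND 1) AND (NOT 0 OR 0))) -> 1
  row 6 [00110]: (((0 AND 1) AND (1 OR 0)) IMPLIES ((1 AND 0) AND (NOT 1 OR 0))) -> 1
  row 7 [00111]: (((0 AND 1) AND (1 OR 0)) IMPLIES ((1 AND 1) AND (NOT 1 OR 0))) -> 1
  row 8 [01000]: (((1 AND 0) AND (0 OR 1)) IMPLIES ((0 AND 0) AND (NOT 0 OR 1))) -> 1
  row 9 [01001]: (((1 AND 0) AND (0 OR 1)) IMPLIES ((0 AND 1) AND (NOT 0 OR 1))) -> 1
  row 10 [01010]: (((1 AND 1) AND (0 OR 1)) IMPLIES ((0 AND 0) AND (NOT 1 OR 1))) -> 0
  row 11 [01011]: (((1 AND 1) AND (0 OR 1)) IMPLIES ((0 AND 1) AND (NOT 1 OR 1))) -> 0
  row 12 [01100]: (((1 AND 0) AND (1 OR 1)) IMPLIES ((1 AND 0) AND (NOT 0 OR 1))) -> 1
  row 13 [01101]: (((1 AND 0) AND (1 OR 1)) IMPLIES ((1 AND 1) AND (NOT 0 OR 1))) -> 1
  row 14 [01110]: (((1 AND 1) AND (1 OR 1)) IMPLIES ((1 AND 0) AND (NOT 1 OR 1))) -> 0
  row 15 [01111]: (((1 AND 1) AND (1 OR 1)) IMPLIES ((1 AND 1) AND (NOT 1 OR 1))) -> 1
  row 16 [10000]: (((0 AND 0) AND (0 OR 0)) IMPLIES ((0 AND 0) AND (NOT 0 OR 0))) -> 1
  row 17 [10001]: (((0 AND 0) AND (0 OR 0)) IMPLIES ((0 AND 1) AND (NOT 0 OR 0))) -> 1
  row 18 [10010]: (((0 AND 1) AND (0 OR 0)) IMPLIES ((0 AND 0) AND (NOT 1 OR 0))) -> 1
  row 19 [10011]: (((0 AND 1) AND (0 OR 0)) IMPLIES ((0 AND 1) AND (NOT 1 OR 0))) -> 1
  row 20 [10100]: (((0 AND 0) AND (1 OR 0)) IMPLIES ((1 AND 0) AND (NOT 0 OR 0))) -> 1
  row 21 [10101]: (((0 AND 0) AND (1 OR 0)) IMPLIES ((1 AND 1) AND (NOT 0 OR 0))) -> 1
  row 22 [10110]: (((0 AND 1) AND (1 OR 0)) IMPLIES ((1 AND 0) AND (NOT 1 OR 0))) -> 1
  row 23 [10111]: (((0 AND 1) AND (1 OR 0)) IMPLIES ((1 AND 1) AND (NOT 1 OR 0))) -> 1
  row 24 [11000]: (((1 AND 0) AND (0 OR 1)) IMPLIES ((0 AND 0) AND (NOT 0 OR 1))) -> 1
  row 25 [11001]: (((1 AND 0) AND (0 OR 1)) IMPLIES ((0 AND 1) AND (NOT 0 OR 1))) -> 1
  row 26 [11010]: (((1 AND 1) AND (0 OR 1)) IMPLIES ((0 AND 0) AND (NOT 1 OR 1))) -> 0
  row 27 [11011]: (((1 AND 1) AND (0 OR 1)) IMPLIES ((0 AND 1) AND (NOT 1 OR 1))) -> 0
  row 28 [11100]: (((1 AND 0) AND (1 OR 1)) IMPLIES ((1 AND 0) AND (NOT 0 OR 1))) -> 1
  row 29 [11101]: (((1 AND 0) AND (1 OR 1)) IMPLIES ((1 AND 1) AND (NOT 0 OR 1))) -> 1
  row 30 [11110]: (((1 AND 1) AND (1 OR 1)) IMPLIES ((1 AND 0) AND (NOT 1 OR 1))) -> 0
  row 31 [11111]: (((1 AND 1) AND (1 OR 1)) IMPLIES ((1 AND 1) AND (NOT 1 OR 1))) -> 1
Full result column, 8 rows per line (x1,x2 fixed per line; x3,x4,x5 runs 000..111 left to right):
  rows 0-7 [x1,x2=00]: 11111111  (ones: 8)
  rows 8-15 [x1,x2=01]: 11001101  (ones: 5)
  rows 16-23 [x1,x2=10]: 11111111  (ones: 8)
  rows 24-31 [x1,x2=11]: 11001101  (ones: 5)
Count of 1-rows = 8+5+8+5 = 26

26


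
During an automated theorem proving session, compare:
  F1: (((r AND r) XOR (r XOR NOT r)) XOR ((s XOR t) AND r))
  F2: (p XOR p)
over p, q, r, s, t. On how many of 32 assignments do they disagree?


F1 = (((r AND r) XOR (r XOR NOT r)) XOR ((s XOR t) AND r))
F2 = (p XOR p)
Evaluate both on each of 32 rows (bits = p,q,r,s,t):
  row 0 [00000]: F1=1 F2=0 (differ) -> 1
  row 1 [00001]: F1=1 F2=0 (differ) -> 1
  row 2 [00010]: F1=1 F2=0 (differ) -> 1
  row 3 [00011]: F1=1 F2=0 (differ) -> 1
  row 4 [00100]: F1=0 F2=0 -> 0
  row 5 [00101]: F1=1 F2=0 (differ) -> 1
  row 6 [00110]: F1=1 F2=0 (differ) -> 1
  row 7 [00111]: F1=0 F2=0 -> 0
  row 8 [01000]: F1=1 F2=0 (differ) -> 1
  row 9 [01001]: F1=1 F2=0 (differ) -> 1
  row 10 [01010]: F1=1 F2=0 (differ) -> 1
  row 11 [01011]: F1=1 F2=0 (differ) -> 1
  row 12 [01100]: F1=0 F2=0 -> 0
  row 13 [01101]: F1=1 F2=0 (differ) -> 1
  row 14 [01110]: F1=1 F2=0 (differ) -> 1
  row 15 [01111]: F1=0 F2=0 -> 0
  row 16 [10000]: F1=1 F2=0 (differ) -> 1
  row 17 [10001]: F1=1 F2=0 (differ) -> 1
  row 18 [10010]: F1=1 F2=0 (differ) -> 1
  row 19 [10011]: F1=1 F2=0 (differ) -> 1
  row 20 [10100]: F1=0 F2=0 -> 0
  row 21 [10101]: F1=1 F2=0 (differ) -> 1
  row 22 [10110]: F1=1 F2=0 (differ) -> 1
  row 23 [10111]: F1=0 F2=0 -> 0
  row 24 [11000]: F1=1 F2=0 (differ) -> 1
  row 25 [11001]: F1=1 F2=0 (differ) -> 1
  row 26 [11010]: F1=1 F2=0 (differ) -> 1
  row 27 [11011]: F1=1 F2=0 (differ) -> 1
  row 28 [11100]: F1=0 F2=0 -> 0
  row 29 [11101]: F1=1 F2=0 (differ) -> 1
  row 30 [11110]: F1=1 F2=0 (differ) -> 1
  row 31 [11111]: F1=0 F2=0 -> 0
Full result column, 8 rows per line (p,q fixed per line; r,s,t runs 000..111 left to right):
  rows 0-7 [p,q=00]: 11110110  (ones: 6)
  rows 8-15 [p,q=01]: 11110110  (ones: 6)
  rows 16-23 [p,q=10]: 11110110  (ones: 6)
  rows 24-31 [p,q=11]: 11110110  (ones: 6)
Disagreements = 6+6+6+6 = 24

24


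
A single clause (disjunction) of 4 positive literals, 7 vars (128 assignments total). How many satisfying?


Step 1: Total=2^7=128
Step 2: Unsat when all 4 false: 2^3=8
Step 3: Sat=128-8=120

120


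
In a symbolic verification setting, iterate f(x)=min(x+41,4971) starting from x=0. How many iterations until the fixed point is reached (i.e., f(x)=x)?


Step 1: x=0, cap=4971, increment=41
Step 2: x grows by 41 each step until capped at 4971; fixed point is x=4971
Step 3: iterations = ceil(4971/41) = 122

122


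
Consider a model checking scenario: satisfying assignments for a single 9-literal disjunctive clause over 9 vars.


Step 1: Total=2^9=512
Step 2: Unsat when all 9 false: 2^0=1
Step 3: Sat=512-1=511

511


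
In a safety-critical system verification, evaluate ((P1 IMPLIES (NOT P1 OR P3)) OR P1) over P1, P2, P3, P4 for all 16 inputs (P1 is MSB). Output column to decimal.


Formula: ((P1 IMPLIES (NOT P1 OR P3)) OR P1) over P1, P2, P3, P4 (16 rows)
Evaluate each row (bits = P1,P2,P3,P4, MSB first):
  row 0 [0000]: ((0 IMPLIES (NOT 0 OR 0)) OR 0) -> 1
  row 1 [0001]: ((0 IMPLIES (NOT 0 OR 0)) OR 0) -> 1
  row 2 [0010]: ((0 IMPLIES (NOT 0 OR 1)) OR 0) -> 1
  row 3 [0011]: ((0 IMPLIES (NOT 0 OR 1)) OR 0) -> 1
  row 4 [0100]: ((0 IMPLIES (NOT 0 OR 0)) OR 0) -> 1
  row 5 [0101]: ((0 IMPLIES (NOT 0 OR 0)) OR 0) -> 1
  row 6 [0110]: ((0 IMPLIES (NOT 0 OR 1)) OR 0) -> 1
  row 7 [0111]: ((0 IMPLIES (NOT 0 OR 1)) OR 0) -> 1
  row 8 [1000]: ((1 IMPLIES (NOT 1 OR 0)) OR 1) -> 1
  row 9 [1001]: ((1 IMPLIES (NOT 1 OR 0)) OR 1) -> 1
  row 10 [1010]: ((1 IMPLIES (NOT 1 OR 1)) OR 1) -> 1
  row 11 [1011]: ((1 IMPLIES (NOT 1 OR 1)) OR 1) -> 1
  row 12 [1100]: ((1 IMPLIES (NOT 1 OR 0)) OR 1) -> 1
  row 13 [1101]: ((1 IMPLIES (NOT 1 OR 0)) OR 1) -> 1
  row 14 [1110]: ((1 IMPLIES (NOT 1 OR 1)) OR 1) -> 1
  row 15 [1111]: ((1 IMPLIES (NOT 1 OR 1)) OR 1) -> 1
Full result column, 4 rows per line (P1,P2 fixed per line; P3,P4 runs 00..11 left to right):
  rows 0-3 [P1,P2=00]: 1111  = hex F
  rows 4-7 [P1,P2=01]: 1111  = hex F
  rows 8-11 [P1,P2=10]: 1111  = hex F
  rows 12-15 [P1,P2=11]: 1111  = hex F
Output column (row 0 .. row 15) = 1111111111111111
Output column grouped in 4s = 1111 1111 1111 1111 = 0xFFFF
Convert to decimal digit by digit (value = value*16 + digit):
  F -> 15
  15*16 + 15 (F) = 255
  255*16 + 15 (F) = 4095
  4095*16 + 15 (F) = 65535
Decimal = 65535

65535


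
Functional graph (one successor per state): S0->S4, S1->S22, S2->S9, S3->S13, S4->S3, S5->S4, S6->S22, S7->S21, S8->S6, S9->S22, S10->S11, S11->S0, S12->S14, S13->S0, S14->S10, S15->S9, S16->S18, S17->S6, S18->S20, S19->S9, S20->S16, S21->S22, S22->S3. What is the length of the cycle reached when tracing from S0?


Trace from S0 until a state repeats:
  S0 -> S4 -> S3 -> S13 -> S0
S0 first seen at step 0, revisited at step 4.
Cycle length = 4 - 0 = 4

4


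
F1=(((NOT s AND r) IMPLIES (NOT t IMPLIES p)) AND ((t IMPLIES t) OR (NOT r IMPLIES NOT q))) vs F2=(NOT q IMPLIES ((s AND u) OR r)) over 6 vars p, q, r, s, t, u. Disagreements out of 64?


F1 = (((NOT s AND r) IMPLIES (NOT t IMPLIES p)) AND ((t IMPLIES t) OR (NOT r IMPLIES NOT q)))
F2 = (NOT q IMPLIES ((s AND u) OR r))
Evaluate both on each of 64 rows (bits = p,q,r,s,t,u):
  row 0 [000000]: F1=1 F2=0 (differ) -> 1
  row 1 [000001]: F1=1 F2=0 (differ) -> 1
  row 2 [000010]: F1=1 F2=0 (differ) -> 1
  row 3 [000011]: F1=1 F2=0 (differ) -> 1
  row 4 [000100]: F1=1 F2=0 (differ) -> 1
  (every remaining row is evaluated the same way; all 64 results are listed next)
Full result column, 8 rows per line (p,q,r fixed per line; s,t,u runs 000..111 left to right):
  rows 0-7 [p,q,r=000]: 11111010  (ones: 6)
  rows 8-15 [p,q,r=001]: 11000000  (ones: 2)
  rows 16-23 [p,q,r=010]: 00000000  (ones: 0)
  rows 24-31 [p,q,r=011]: 11000000  (ones: 2)
  rows 32-39 [p,q,r=100]: 11111010  (ones: 6)
  rows 40-47 [p,q,r=101]: 00000000  (ones: 0)
  rows 48-55 [p,q,r=110]: 00000000  (ones: 0)
  rows 56-63 [p,q,r=111]: 00000000  (ones: 0)
Disagreements = 6+2+0+2+6+0+0+0 = 16

16


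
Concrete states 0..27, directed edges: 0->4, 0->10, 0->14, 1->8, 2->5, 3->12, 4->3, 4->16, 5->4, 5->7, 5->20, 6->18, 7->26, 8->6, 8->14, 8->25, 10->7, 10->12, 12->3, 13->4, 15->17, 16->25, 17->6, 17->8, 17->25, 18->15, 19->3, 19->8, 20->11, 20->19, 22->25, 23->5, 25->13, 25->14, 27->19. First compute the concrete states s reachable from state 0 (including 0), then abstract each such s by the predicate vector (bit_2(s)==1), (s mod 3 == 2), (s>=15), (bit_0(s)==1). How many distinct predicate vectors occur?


BFS from 0:
Concrete reachable: {0, 3, 4, 7, 10, 12, 13, 14, 16, 25, 26}
Abstract via predicates (bit_2(s)==1), (s mod 3 == 2), (s>=15), (bit_0(s)==1):
  (0,0,0,0) <- {0, 10}
  (0,0,0,1) <- {3}
  (0,0,1,0) <- {16}
  (0,0,1,1) <- {25}
  (0,1,1,0) <- {26}
  (1,0,0,0) <- {4, 12}
  (1,0,0,1) <- {7, 13}
  (1,1,0,0) <- {14}
Distinct abstract states = 8

8


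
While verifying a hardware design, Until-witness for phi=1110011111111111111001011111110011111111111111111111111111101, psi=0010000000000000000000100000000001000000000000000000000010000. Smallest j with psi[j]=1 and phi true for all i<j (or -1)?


(phi U psi) at 0: need smallest j with psi[j]=1 and phi[i]=1 for all i in [0,j).
Scan from step 0:
  step 0: phi=1, psi=0 -> continue
  step 1: phi=1, psi=0 -> continue
  step 2: psi=1 and phi held for [0,2) -> witness found
Witness step = 2

2


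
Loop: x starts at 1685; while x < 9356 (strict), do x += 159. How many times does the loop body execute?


Step 1: x goes from 1685 toward 9356 by 159; the body runs while x<9356, so iterations = ceil((bound-start)/step)
Step 2: Distance=7671
Step 3: ceil(7671/159)=49

49


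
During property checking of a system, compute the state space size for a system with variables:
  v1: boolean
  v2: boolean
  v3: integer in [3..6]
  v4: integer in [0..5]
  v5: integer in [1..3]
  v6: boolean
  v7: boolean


State space = product of domain sizes of all variables.
Domain sizes:
  v1 (boolean): 2
  v2 (boolean): 2
  v3 (integer in [3..6]): 4
  v4 (integer in [0..5]): 6
  v5 (integer in [1..3]): 3
  v6 (boolean): 2
  v7 (boolean): 2
Product = 2 * 2 * 4 * 6 * 3 * 2 * 2 = 1152

1152


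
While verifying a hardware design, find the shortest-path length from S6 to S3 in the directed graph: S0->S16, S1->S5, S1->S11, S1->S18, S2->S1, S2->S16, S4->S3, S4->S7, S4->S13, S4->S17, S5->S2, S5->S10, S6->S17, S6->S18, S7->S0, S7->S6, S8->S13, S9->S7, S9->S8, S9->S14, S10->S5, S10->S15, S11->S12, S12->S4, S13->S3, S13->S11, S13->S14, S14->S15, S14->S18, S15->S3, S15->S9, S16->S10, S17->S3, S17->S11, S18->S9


BFS layer-by-layer from S6:
  dist 0: {S6}
  dist 1: {S17, S18}
  dist 2: {S3, S9, S11}
  -> S3 reached at distance 2
Shortest path length = 2

2


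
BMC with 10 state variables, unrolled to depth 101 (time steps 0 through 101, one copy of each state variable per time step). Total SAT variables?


BMC unrolls to depth k, creating one copy of each state var for steps 0..k.
Step count = 101 + 1 = 102 (steps 0 through 101)
Vars per step = 10
Total = 10 * 102 = 1020

1020


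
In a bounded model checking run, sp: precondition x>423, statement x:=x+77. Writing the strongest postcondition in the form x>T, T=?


Formula: sp(P, x:=E) = exists old_x. (x = E[old_x/x]) AND P[old_x/x] (old_x is the value of x before the assignment; eliminate old_x by solving x = E[old_x/x] for old_x)
Step 1: Precondition P: x>423, i.e. old_x > 423
Step 2: Assignment gives x = old_x + 77, so old_x = x - 77
Step 3: Substitute into P: x - 77 > 423
Step 4: Simplify: x > 423+77 = 500

500


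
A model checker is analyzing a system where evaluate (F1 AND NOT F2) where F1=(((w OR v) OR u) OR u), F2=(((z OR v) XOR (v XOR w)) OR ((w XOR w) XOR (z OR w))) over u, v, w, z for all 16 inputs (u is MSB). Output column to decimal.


F1 = (((w OR v) OR u) OR u)
F2 = (((z OR v) XOR (v XOR w)) OR ((w XOR w) XOR (z OR w)))
Counterexample to F1=>F2 is where F1=1 and F2=0.
Evaluate each row (bits = u,v,w,z, MSB first):
  row 0 [0000]: F1=0 F2=0 -> F1&~F2 -> 0
  row 1 [0001]: F1=0 F2=1 -> F1&~F2 -> 0
  row 2 [0010]: F1=1 F2=1 -> F1&~F2 -> 0
  row 3 [0011]: F1=1 F2=1 -> F1&~F2 -> 0
  row 4 [0100]: F1=1 F2=0 -> F1&~F2 -> 1
  row 5 [0101]: F1=1 F2=1 -> F1&~F2 -> 0
  row 6 [0110]: F1=1 F2=1 -> F1&~F2 -> 0
  row 7 [0111]: F1=1 F2=1 -> F1&~F2 -> 0
  row 8 [1000]: F1=1 F2=0 -> F1&~F2 -> 1
  row 9 [1001]: F1=1 F2=1 -> F1&~F2 -> 0
  row 10 [1010]: F1=1 F2=1 -> F1&~F2 -> 0
  row 11 [1011]: F1=1 F2=1 -> F1&~F2 -> 0
  row 12 [1100]: F1=1 F2=0 -> F1&~F2 -> 1
  row 13 [1101]: F1=1 F2=1 -> F1&~F2 -> 0
  row 14 [1110]: F1=1 F2=1 -> F1&~F2 -> 0
  row 15 [1111]: F1=1 F2=1 -> F1&~F2 -> 0
Full result column, 4 rows per line (u,v fixed per line; w,z runs 00..11 left to right):
  rows 0-3 [u,v=00]: 0000  = hex 0
  rows 4-7 [u,v=01]: 1000  = hex 8
  rows 8-11 [u,v=10]: 1000  = hex 8
  rows 12-15 [u,v=11]: 1000  = hex 8
Counterexample vector (row 0 .. row 15) = 0000100010001000
Output column grouped in 4s = 0000 1000 1000 1000 = 0x0888
Convert to decimal digit by digit (value = value*16 + digit):
  0 -> 0
  0*16 + 8 = 8
  8*16 + 8 = 136
  136*16 + 8 = 2184
Decimal = 2184

2184


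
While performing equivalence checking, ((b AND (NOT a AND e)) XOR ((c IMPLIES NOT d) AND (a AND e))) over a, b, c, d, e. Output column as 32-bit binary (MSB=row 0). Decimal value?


Formula: ((b AND (NOT a AND e)) XOR ((c IMPLIES NOT d) AND (a AND e))) over a, b, c, d, e (32 rows)
Evaluate each row (bits = a,b,c,d,e, MSB first):
  row 0 [00000]: ((0 AND (NOT 0 AND 0)) XOR ((0 IMPLIES NOT 0) AND (0 AND 0))) -> 0
  row 1 [00001]: ((0 AND (NOT 0 AND 1)) XOR ((0 IMPLIES NOT 0) AND (0 AND 1))) -> 0
  row 2 [00010]: ((0 AND (NOT 0 AND 0)) XOR ((0 IMPLIES NOT 1) AND (0 AND 0))) -> 0
  row 3 [00011]: ((0 AND (NOT 0 AND 1)) XOR ((0 IMPLIES NOT 1) AND (0 AND 1))) -> 0
  row 4 [00100]: ((0 AND (NOT 0 AND 0)) XOR ((1 IMPLIES NOT 0) AND (0 AND 0))) -> 0
  row 5 [00101]: ((0 AND (NOT 0 AND 1)) XOR ((1 IMPLIES NOT 0) AND (0 AND 1))) -> 0
  row 6 [00110]: ((0 AND (NOT 0 AND 0)) XOR ((1 IMPLIES NOT 1) AND (0 AND 0))) -> 0
  row 7 [00111]: ((0 AND (NOT 0 AND 1)) XOR ((1 IMPLIES NOT 1) AND (0 AND 1))) -> 0
  row 8 [01000]: ((1 AND (NOT 0 AND 0)) XOR ((0 IMPLIES NOT 0) AND (0 AND 0))) -> 0
  row 9 [01001]: ((1 AND (NOT 0 AND 1)) XOR ((0 IMPLIES NOT 0) AND (0 AND 1))) -> 1
  row 10 [01010]: ((1 AND (NOT 0 AND 0)) XOR ((0 IMPLIES NOT 1) AND (0 AND 0))) -> 0
  row 11 [01011]: ((1 AND (NOT 0 AND 1)) XOR ((0 IMPLIES NOT 1) AND (0 AND 1))) -> 1
  row 12 [01100]: ((1 AND (NOT 0 AND 0)) XOR ((1 IMPLIES NOT 0) AND (0 AND 0))) -> 0
  row 13 [01101]: ((1 AND (NOT 0 AND 1)) XOR ((1 IMPLIES NOT 0) AND (0 AND 1))) -> 1
  row 14 [01110]: ((1 AND (NOT 0 AND 0)) XOR ((1 IMPLIES NOT 1) AND (0 AND 0))) -> 0
  row 15 [01111]: ((1 AND (NOT 0 AND 1)) XOR ((1 IMPLIES NOT 1) AND (0 AND 1))) -> 1
  row 16 [10000]: ((0 AND (NOT 1 AND 0)) XOR ((0 IMPLIES NOT 0) AND (1 AND 0))) -> 0
  row 17 [10001]: ((0 AND (NOT 1 AND 1)) XOR ((0 IMPLIES NOT 0) AND (1 AND 1))) -> 1
  row 18 [10010]: ((0 AND (NOT 1 AND 0)) XOR ((0 IMPLIES NOT 1) AND (1 AND 0))) -> 0
  row 19 [10011]: ((0 AND (NOT 1 AND 1)) XOR ((0 IMPLIES NOT 1) AND (1 AND 1))) -> 1
  row 20 [10100]: ((0 AND (NOT 1 AND 0)) XOR ((1 IMPLIES NOT 0) AND (1 AND 0))) -> 0
  row 21 [10101]: ((0 AND (NOT 1 AND 1)) XOR ((1 IMPLIES NOT 0) AND (1 AND 1))) -> 1
  row 22 [10110]: ((0 AND (NOT 1 AND 0)) XOR ((1 IMPLIES NOT 1) AND (1 AND 0))) -> 0
  row 23 [10111]: ((0 AND (NOT 1 AND 1)) XOR ((1 IMPLIES NOT 1) AND (1 AND 1))) -> 0
  row 24 [11000]: ((1 AND (NOT 1 AND 0)) XOR ((0 IMPLIES NOT 0) AND (1 AND 0))) -> 0
  row 25 [11001]: ((1 AND (NOT 1 AND 1)) XOR ((0 IMPLIES NOT 0) AND (1 AND 1))) -> 1
  row 26 [11010]: ((1 AND (NOT 1 AND 0)) XOR ((0 IMPLIES NOT 1) AND (1 AND 0))) -> 0
  row 27 [11011]: ((1 AND (NOT 1 AND 1)) XOR ((0 IMPLIES NOT 1) AND (1 AND 1))) -> 1
  row 28 [11100]: ((1 AND (NOT 1 AND 0)) XOR ((1 IMPLIES NOT 0) AND (1 AND 0))) -> 0
  row 29 [11101]: ((1 AND (NOT 1 AND 1)) XOR ((1 IMPLIES NOT 0) AND (1 AND 1))) -> 1
  row 30 [11110]: ((1 AND (NOT 1 AND 0)) XOR ((1 IMPLIES NOT 1) AND (1 AND 0))) -> 0
  row 31 [11111]: ((1 AND (NOT 1 AND 1)) XOR ((1 IMPLIES NOT 1) AND (1 AND 1))) -> 0
Full result column, 4 rows per line (a,b,c fixed per line; d,e runs 00..11 left to right):
  rows 0-3 [a,b,c=000]: 0000  = hex 0
  rows 4-7 [a,b,c=001]: 0000  = hex 0
  rows 8-11 [a,b,c=010]: 0101  = hex 5
  rows 12-15 [a,b,c=011]: 0101  = hex 5
  rows 16-19 [a,b,c=100]: 0101  = hex 5
  rows 20-23 [a,b,c=101]: 0100  = hex 4
  rows 24-27 [a,b,c=110]: 0101  = hex 5
  rows 28-31 [a,b,c=111]: 0100  = hex 4
Output column (row 0 .. row 31) = 00000000010101010101010001010100
Output column grouped in 4s = 0000 0000 0101 0101 0101 0100 0101 0100 = 0x00555454
Convert to decimal digit by digit (value = value*16 + digit):
  0 -> 0
  0*16 + 0 = 0
  0*16 + 5 = 5
  5*16 + 5 = 85
  85*16 + 5 = 1365
  1365*16 + 4 = 21844
  21844*16 + 5 = 349509
  349509*16 + 4 = 5592148
Decimal = 5592148

5592148


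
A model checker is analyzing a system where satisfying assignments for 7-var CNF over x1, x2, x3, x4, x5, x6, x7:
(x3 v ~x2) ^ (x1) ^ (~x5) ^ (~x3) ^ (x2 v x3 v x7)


CNF with 5 clauses over 7 vars (128 assignments).
An assignment satisfies CNF iff every clause has >=1 true literal.
Check each row (bits = x1,x2,x3,x4,x5,x6,x7; clause T/F shown):
  row 0 [0000000]: clauses=TFTTF -> 0
  row 1 [0000001]: clauses=TFTTT -> 0
  row 2 [0000010]: clauses=TFTTF -> 0
  row 3 [0000011]: clauses=TFTTT -> 0
  row 4 [0000100]: clauses=TFFTF -> 0
  (every remaining row is evaluated the same way; all 128 results are listed next)
Full result column, 8 rows per line (x1,x2,x3,x4 fixed per line; x5,x6,x7 runs 000..111 left to right):
  rows 0-7 [x1,x2,x3,x4=0000]: 00000000  (ones: 0)
  rows 8-15 [x1,x2,x3,x4=0001]: 00000000  (ones: 0)
  rows 16-23 [x1,x2,x3,x4=0010]: 00000000  (ones: 0)
  rows 24-31 [x1,x2,x3,x4=0011]: 00000000  (ones: 0)
  rows 32-39 [x1,x2,x3,x4=0100]: 00000000  (ones: 0)
  rows 40-47 [x1,x2,x3,x4=0101]: 00000000  (ones: 0)
  rows 48-55 [x1,x2,x3,x4=0110]: 00000000  (ones: 0)
  rows 56-63 [x1,x2,x3,x4=0111]: 00000000  (ones: 0)
  rows 64-71 [x1,x2,x3,x4=1000]: 01010000  (ones: 2)
  rows 72-79 [x1,x2,x3,x4=1001]: 01010000  (ones: 2)
  rows 80-87 [x1,x2,x3,x4=1010]: 00000000  (ones: 0)
  rows 88-95 [x1,x2,x3,x4=1011]: 00000000  (ones: 0)
  rows 96-103 [x1,x2,x3,x4=1100]: 00000000  (ones: 0)
  rows 104-111 [x1,x2,x3,x4=1101]: 00000000  (ones: 0)
  rows 112-119 [x1,x2,x3,x4=1110]: 00000000  (ones: 0)
  rows 120-127 [x1,x2,x3,x4=1111]: 00000000  (ones: 0)
Satisfying assignments = 0+0+0+0+0+0+0+0+2+2+0+0+0+0+0+0 = 4

4


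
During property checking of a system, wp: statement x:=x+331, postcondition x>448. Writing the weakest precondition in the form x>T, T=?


Formula: wp(x:=E, P) = P[E/x] (substitute E for x in postcondition)
Step 1: Postcondition: x>448
Step 2: Substitute x+331 for x: x+331>448
Step 3: Solve for x: x > 448-331 = 117

117


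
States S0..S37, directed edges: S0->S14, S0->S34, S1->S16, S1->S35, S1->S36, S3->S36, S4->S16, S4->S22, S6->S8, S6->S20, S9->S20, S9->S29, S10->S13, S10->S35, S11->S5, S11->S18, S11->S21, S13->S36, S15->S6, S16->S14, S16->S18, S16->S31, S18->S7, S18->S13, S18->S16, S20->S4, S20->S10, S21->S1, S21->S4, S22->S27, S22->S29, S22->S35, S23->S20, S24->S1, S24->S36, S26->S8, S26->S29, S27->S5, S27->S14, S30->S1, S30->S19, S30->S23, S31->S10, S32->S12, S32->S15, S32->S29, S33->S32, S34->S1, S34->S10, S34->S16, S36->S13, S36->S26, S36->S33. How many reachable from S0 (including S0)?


BFS from S0:
  layer 0: {S0}
  layer 1: {S14, S34}
  layer 2: {S1, S10, S16}
  layer 3: {S13, S18, S31, S35, S36}
  layer 4: {S7, S26, S33}
  layer 5: {S8, S29, S32}
  layer 6: {S12, S15}
  layer 7: {S6}
  layer 8: {S20}
  layer 9: {S4}
  layer 10: {S22}
  layer 11: {S27}
  layer 12: {S5}
Reachable set: {S0, S1, S4, S5, S6, S7, S8, S10, S12, S13, S14, S15, S16, S18, S20, S22, S26, S27, S29, S31, S32, S33, S34, S35, S36}
Count = 25

25


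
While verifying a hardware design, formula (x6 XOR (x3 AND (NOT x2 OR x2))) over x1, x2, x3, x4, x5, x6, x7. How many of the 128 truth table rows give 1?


Formula: (x6 XOR (x3 AND (NOT x2 OR x2))) over 7 vars (128 rows)
Evaluate each row (x1, x2, x3, x4, x5, x6, x7 as bits, MSB first):
  row 0 [0000000]: (0 XOR (0 AND (NOT 0 OR 0))) -> 0
  row 1 [0000001]: (0 XOR (0 AND (NOT 0 OR 0))) -> 0
  row 2 [0000010]: (1 XOR (0 AND (NOT 0 OR 0))) -> 1
  row 3 [0000011]: (1 XOR (0 AND (NOT 0 OR 0))) -> 1
  row 4 [0000100]: (0 XOR (0 AND (NOT 0 OR 0))) -> 0
  (every remaining row is evaluated the same way; all 128 results are listed next)
Full result column, 8 rows per line (x1,x2,x3,x4 fixed per line; x5,x6,x7 runs 000..111 left to right):
  rows 0-7 [x1,x2,x3,x4=0000]: 00110011  (ones: 4)
  rows 8-15 [x1,x2,x3,x4=0001]: 00110011  (ones: 4)
  rows 16-23 [x1,x2,x3,x4=0010]: 11001100  (ones: 4)
  rows 24-31 [x1,x2,x3,x4=0011]: 11001100  (ones: 4)
  rows 32-39 [x1,x2,x3,x4=0100]: 00110011  (ones: 4)
  rows 40-47 [x1,x2,x3,x4=0101]: 00110011  (ones: 4)
  rows 48-55 [x1,x2,x3,x4=0110]: 11001100  (ones: 4)
  rows 56-63 [x1,x2,x3,x4=0111]: 11001100  (ones: 4)
  rows 64-71 [x1,x2,x3,x4=1000]: 00110011  (ones: 4)
  rows 72-79 [x1,x2,x3,x4=1001]: 00110011  (ones: 4)
  rows 80-87 [x1,x2,x3,x4=1010]: 11001100  (ones: 4)
  rows 88-95 [x1,x2,x3,x4=1011]: 11001100  (ones: 4)
  rows 96-103 [x1,x2,x3,x4=1100]: 00110011  (ones: 4)
  rows 104-111 [x1,x2,x3,x4=1101]: 00110011  (ones: 4)
  rows 112-119 [x1,x2,x3,x4=1110]: 11001100  (ones: 4)
  rows 120-127 [x1,x2,x3,x4=1111]: 11001100  (ones: 4)
Count of 1-rows = 4+4+4+4+4+4+4+4+4+4+4+4+4+4+4+4 = 64

64


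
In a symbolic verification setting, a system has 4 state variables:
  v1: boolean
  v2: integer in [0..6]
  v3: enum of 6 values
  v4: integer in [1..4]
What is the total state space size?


State space = product of domain sizes of all variables.
Domain sizes:
  v1 (boolean): 2
  v2 (integer in [0..6]): 7
  v3 (enum of 6 values): 6
  v4 (integer in [1..4]): 4
Product = 2 * 7 * 6 * 4 = 336

336


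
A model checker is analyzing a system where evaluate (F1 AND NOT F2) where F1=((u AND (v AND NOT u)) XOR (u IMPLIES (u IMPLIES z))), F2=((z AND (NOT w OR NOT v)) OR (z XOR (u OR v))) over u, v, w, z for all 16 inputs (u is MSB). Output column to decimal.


F1 = ((u AND (v AND NOT u)) XOR (u IMPLIES (u IMPLIES z)))
F2 = ((z AND (NOT w OR NOT v)) OR (z XOR (u OR v)))
Counterexample to F1=>F2 is where F1=1 and F2=0.
Evaluate each row (bits = u,v,w,z, MSB first):
  row 0 [0000]: F1=1 F2=0 -> F1&~F2 -> 1
  row 1 [0001]: F1=1 F2=1 -> F1&~F2 -> 0
  row 2 [0010]: F1=1 F2=0 -> F1&~F2 -> 1
  row 3 [0011]: F1=1 F2=1 -> F1&~F2 -> 0
  row 4 [0100]: F1=1 F2=1 -> F1&~F2 -> 0
  row 5 [0101]: F1=1 F2=1 -> F1&~F2 -> 0
  row 6 [0110]: F1=1 F2=1 -> F1&~F2 -> 0
  row 7 [0111]: F1=1 F2=0 -> F1&~F2 -> 1
  row 8 [1000]: F1=0 F2=1 -> F1&~F2 -> 0
  row 9 [1001]: F1=1 F2=1 -> F1&~F2 -> 0
  row 10 [1010]: F1=0 F2=1 -> F1&~F2 -> 0
  row 11 [1011]: F1=1 F2=1 -> F1&~F2 -> 0
  row 12 [1100]: F1=0 F2=1 -> F1&~F2 -> 0
  row 13 [1101]: F1=1 F2=1 -> F1&~F2 -> 0
  row 14 [1110]: F1=0 F2=1 -> F1&~F2 -> 0
  row 15 [1111]: F1=1 F2=0 -> F1&~F2 -> 1
Full result column, 4 rows per line (u,v fixed per line; w,z runs 00..11 left to right):
  rows 0-3 [u,v=00]: 1010  = hex A
  rows 4-7 [u,v=01]: 0001  = hex 1
  rows 8-11 [u,v=10]: 0000  = hex 0
  rows 12-15 [u,v=11]: 0001  = hex 1
Counterexample vector (row 0 .. row 15) = 1010000100000001
Output column grouped in 4s = 1010 0001 0000 0001 = 0xA101
Convert to decimal digit by digit (value = value*16 + digit):
  A -> 10
  10*16 + 1 = 161
  161*16 + 0 = 2576
  2576*16 + 1 = 41217
Decimal = 41217

41217


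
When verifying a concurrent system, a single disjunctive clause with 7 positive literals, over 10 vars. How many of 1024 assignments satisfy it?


Step 1: Total=2^10=1024
Step 2: Unsat when all 7 false: 2^3=8
Step 3: Sat=1024-8=1016

1016


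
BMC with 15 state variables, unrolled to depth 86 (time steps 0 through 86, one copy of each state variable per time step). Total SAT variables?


BMC unrolls to depth k, creating one copy of each state var for steps 0..k.
Step count = 86 + 1 = 87 (steps 0 through 86)
Vars per step = 15
Total = 15 * 87 = 1305

1305


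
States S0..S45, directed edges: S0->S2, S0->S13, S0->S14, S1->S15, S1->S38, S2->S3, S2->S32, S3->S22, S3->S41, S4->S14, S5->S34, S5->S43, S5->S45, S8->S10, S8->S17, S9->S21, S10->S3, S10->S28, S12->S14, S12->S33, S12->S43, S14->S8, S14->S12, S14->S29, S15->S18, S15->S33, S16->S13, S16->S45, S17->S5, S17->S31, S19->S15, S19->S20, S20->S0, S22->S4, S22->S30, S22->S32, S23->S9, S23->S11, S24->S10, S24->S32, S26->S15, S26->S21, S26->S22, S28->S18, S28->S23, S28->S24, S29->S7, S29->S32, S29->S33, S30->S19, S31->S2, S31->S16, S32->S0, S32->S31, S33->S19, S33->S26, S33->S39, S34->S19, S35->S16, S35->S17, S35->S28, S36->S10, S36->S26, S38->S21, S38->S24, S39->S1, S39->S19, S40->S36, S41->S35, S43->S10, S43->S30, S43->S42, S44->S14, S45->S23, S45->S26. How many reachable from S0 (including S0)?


BFS from S0:
  layer 0: {S0}
  layer 1: {S2, S13, S14}
  layer 2: {S3, S8, S12, S29, S32}
  layer 3: {S7, S10, S17, S22, S31, S33, S41, S43}
  layer 4: {S4, S5, S16, S19, S26, S28, S30, S35, S39, S42}
  layer 5: {S1, S15, S18, S20, S21, S23, S24, S34, S45}
  layer 6: {S9, S11, S38}
Reachable set: {S0, S1, S2, S3, S4, S5, S7, S8, S9, S10, S11, S12, S13, S14, S15, S16, S17, S18, S19, S20, S21, S22, S23, S24, S26, S28, S29, S30, S31, S32, S33, S34, S35, S38, S39, S41, S42, S43, S45}
Count = 39

39


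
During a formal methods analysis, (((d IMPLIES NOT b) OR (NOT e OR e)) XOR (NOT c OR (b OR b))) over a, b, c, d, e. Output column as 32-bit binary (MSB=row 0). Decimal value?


Formula: (((d IMPLIES NOT b) OR (NOT e OR e)) XOR (NOT c OR (b OR b))) over a, b, c, d, e (32 rows)
Evaluate each row (bits = a,b,c,d,e, MSB first):
  row 0 [00000]: (((0 IMPLIES NOT 0) OR (NOT 0 OR 0)) XOR (NOT 0 OR (0 OR 0))) -> 0
  row 1 [00001]: (((0 IMPLIES NOT 0) OR (NOT 1 OR 1)) XOR (NOT 0 OR (0 OR 0))) -> 0
  row 2 [00010]: (((1 IMPLIES NOT 0) OR (NOT 0 OR 0)) XOR (NOT 0 OR (0 OR 0))) -> 0
  row 3 [00011]: (((1 IMPLIES NOT 0) OR (NOT 1 OR 1)) XOR (NOT 0 OR (0 OR 0))) -> 0
  row 4 [00100]: (((0 IMPLIES NOT 0) OR (NOT 0 OR 0)) XOR (NOT 1 OR (0 OR 0))) -> 1
  row 5 [00101]: (((0 IMPLIES NOT 0) OR (NOT 1 OR 1)) XOR (NOT 1 OR (0 OR 0))) -> 1
  row 6 [00110]: (((1 IMPLIES NOT 0) OR (NOT 0 OR 0)) XOR (NOT 1 OR (0 OR 0))) -> 1
  row 7 [00111]: (((1 IMPLIES NOT 0) OR (NOT 1 OR 1)) XOR (NOT 1 OR (0 OR 0))) -> 1
  row 8 [01000]: (((0 IMPLIES NOT 1) OR (NOT 0 OR 0)) XOR (NOT 0 OR (1 OR 1))) -> 0
  row 9 [01001]: (((0 IMPLIES NOT 1) OR (NOT 1 OR 1)) XOR (NOT 0 OR (1 OR 1))) -> 0
  row 10 [01010]: (((1 IMPLIES NOT 1) OR (NOT 0 OR 0)) XOR (NOT 0 OR (1 OR 1))) -> 0
  row 11 [01011]: (((1 IMPLIES NOT 1) OR (NOT 1 OR 1)) XOR (NOT 0 OR (1 OR 1))) -> 0
  row 12 [01100]: (((0 IMPLIES NOT 1) OR (NOT 0 OR 0)) XOR (NOT 1 OR (1 OR 1))) -> 0
  row 13 [01101]: (((0 IMPLIES NOT 1) OR (NOT 1 OR 1)) XOR (NOT 1 OR (1 OR 1))) -> 0
  row 14 [01110]: (((1 IMPLIES NOT 1) OR (NOT 0 OR 0)) XOR (NOT 1 OR (1 OR 1))) -> 0
  row 15 [01111]: (((1 IMPLIES NOT 1) OR (NOT 1 OR 1)) XOR (NOT 1 OR (1 OR 1))) -> 0
  row 16 [10000]: (((0 IMPLIES NOT 0) OR (NOT 0 OR 0)) XOR (NOT 0 OR (0 OR 0))) -> 0
  row 17 [10001]: (((0 IMPLIES NOT 0) OR (NOT 1 OR 1)) XOR (NOT 0 OR (0 OR 0))) -> 0
  row 18 [10010]: (((1 IMPLIES NOT 0) OR (NOT 0 OR 0)) XOR (NOT 0 OR (0 OR 0))) -> 0
  row 19 [10011]: (((1 IMPLIES NOT 0) OR (NOT 1 OR 1)) XOR (NOT 0 OR (0 OR 0))) -> 0
  row 20 [10100]: (((0 IMPLIES NOT 0) OR (NOT 0 OR 0)) XOR (NOT 1 OR (0 OR 0))) -> 1
  row 21 [10101]: (((0 IMPLIES NOT 0) OR (NOT 1 OR 1)) XOR (NOT 1 OR (0 OR 0))) -> 1
  row 22 [10110]: (((1 IMPLIES NOT 0) OR (NOT 0 OR 0)) XOR (NOT 1 OR (0 OR 0))) -> 1
  row 23 [10111]: (((1 IMPLIES NOT 0) OR (NOT 1 OR 1)) XOR (NOT 1 OR (0 OR 0))) -> 1
  row 24 [11000]: (((0 IMPLIES NOT 1) OR (NOT 0 OR 0)) XOR (NOT 0 OR (1 OR 1))) -> 0
  row 25 [11001]: (((0 IMPLIES NOT 1) OR (NOT 1 OR 1)) XOR (NOT 0 OR (1 OR 1))) -> 0
  row 26 [11010]: (((1 IMPLIES NOT 1) OR (NOT 0 OR 0)) XOR (NOT 0 OR (1 OR 1))) -> 0
  row 27 [11011]: (((1 IMPLIES NOT 1) OR (NOT 1 OR 1)) XOR (NOT 0 OR (1 OR 1))) -> 0
  row 28 [11100]: (((0 IMPLIES NOT 1) OR (NOT 0 OR 0)) XOR (NOT 1 OR (1 OR 1))) -> 0
  row 29 [11101]: (((0 IMPLIES NOT 1) OR (NOT 1 OR 1)) XOR (NOT 1 OR (1 OR 1))) -> 0
  row 30 [11110]: (((1 IMPLIES NOT 1) OR (NOT 0 OR 0)) XOR (NOT 1 OR (1 OR 1))) -> 0
  row 31 [11111]: (((1 IMPLIES NOT 1) OR (NOT 1 OR 1)) XOR (NOT 1 OR (1 OR 1))) -> 0
Full result column, 4 rows per line (a,b,c fixed per line; d,e runs 00..11 left to right):
  rows 0-3 [a,b,c=000]: 0000  = hex 0
  rows 4-7 [a,b,c=001]: 1111  = hex F
  rows 8-11 [a,b,c=010]: 0000  = hex 0
  rows 12-15 [a,b,c=011]: 0000  = hex 0
  rows 16-19 [a,b,c=100]: 0000  = hex 0
  rows 20-23 [a,b,c=101]: 1111  = hex F
  rows 24-27 [a,b,c=110]: 0000  = hex 0
  rows 28-31 [a,b,c=111]: 0000  = hex 0
Output column (row 0 .. row 31) = 00001111000000000000111100000000
Output column grouped in 4s = 0000 1111 0000 0000 0000 1111 0000 0000 = 0x0F000F00
Convert to decimal digit by digit (value = value*16 + digit):
  0 -> 0
  0*16 + 15 (F) = 15
  15*16 + 0 = 240
  240*16 + 0 = 3840
  3840*16 + 0 = 61440
  61440*16 + 15 (F) = 983055
  983055*16 + 0 = 15728880
  15728880*16 + 0 = 251662080
Decimal = 251662080

251662080
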